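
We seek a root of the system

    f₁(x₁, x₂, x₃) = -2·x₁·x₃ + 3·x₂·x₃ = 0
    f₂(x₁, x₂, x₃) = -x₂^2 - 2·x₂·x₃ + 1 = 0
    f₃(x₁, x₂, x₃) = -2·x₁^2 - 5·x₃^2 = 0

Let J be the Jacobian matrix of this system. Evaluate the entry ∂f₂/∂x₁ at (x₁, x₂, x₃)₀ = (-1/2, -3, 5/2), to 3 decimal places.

0.000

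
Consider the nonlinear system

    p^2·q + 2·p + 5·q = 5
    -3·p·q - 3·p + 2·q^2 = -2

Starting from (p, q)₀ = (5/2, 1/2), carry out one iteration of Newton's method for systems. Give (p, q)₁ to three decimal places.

(-0.109, 1.043)

At (5/2, 1/2): F = (5.625, -8.750).
Jacobian J = [[2·p·q + 2, p^2 + 5], [-3·q - 3, -3·p + 4·q]].
At the point, J = [[4.500, 11.250], [-4.500, -5.500]] (det J = 25.875).
Solving J·Δ = −F gives Δ = (-2.609, 0.543).
Then the next iterate is (p, q)₁ = (-0.109, 1.043).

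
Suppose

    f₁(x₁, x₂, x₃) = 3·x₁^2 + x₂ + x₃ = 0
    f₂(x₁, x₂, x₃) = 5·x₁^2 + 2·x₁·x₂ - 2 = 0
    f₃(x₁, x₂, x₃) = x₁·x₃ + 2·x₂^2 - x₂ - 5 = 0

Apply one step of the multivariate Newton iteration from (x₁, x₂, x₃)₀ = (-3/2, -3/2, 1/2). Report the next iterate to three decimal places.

(-0.683, -1.817, 2.417)

At (-3/2, -3/2, 1/2): F = (5.750, 13.750, 0.250).
Jacobian J = [[6·x₁, 1, 1], [10·x₁ + 2·x₂, 2·x₁, 0], [x₃, 4·x₂ - 1, x₁]].
At the point, J = [[-9.000, 1.000, 1.000], [-18.000, -3.000, 0.000], [0.500, -7.000, -1.500]] (det J = 60.000).
Solving J·Δ = −F gives Δ = (0.817, -0.317, 1.917).
Then the next iterate is (x₁, x₂, x₃)₁ = (-0.683, -1.817, 2.417).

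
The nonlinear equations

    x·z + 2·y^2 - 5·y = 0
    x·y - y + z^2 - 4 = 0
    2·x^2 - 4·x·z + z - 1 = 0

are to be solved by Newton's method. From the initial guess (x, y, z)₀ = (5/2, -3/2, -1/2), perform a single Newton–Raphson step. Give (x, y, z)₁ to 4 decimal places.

At (5/2, -3/2, -1/2): F = (10.7500, -6.0000, 16.0000).
Jacobian J = [[z, 4·y - 5, x], [y, x - 1, 2·z], [4·x - 4·z, 0, -4·x + 1]].
At the point, J = [[-0.5000, -11.0000, 2.5000], [-1.5000, 1.5000, -1.0000], [12.0000, 0.0000, -9.0000]] (det J = 242.2500).
Solving J·Δ = −F gives Δ = (-2.3318, 0.7807, -1.3313).
Then the next iterate is (x, y, z)₁ = (0.1682, -0.7193, -1.8313).

(0.1682, -0.7193, -1.8313)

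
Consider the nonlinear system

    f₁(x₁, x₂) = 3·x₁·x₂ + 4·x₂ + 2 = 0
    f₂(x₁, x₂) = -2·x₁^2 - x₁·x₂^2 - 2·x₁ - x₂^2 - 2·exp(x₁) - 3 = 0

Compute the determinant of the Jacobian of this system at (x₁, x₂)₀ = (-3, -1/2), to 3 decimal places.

J = [[3·x₂, 3·x₁ + 4], [-4·x₁ - x₂^2 - 2·exp(x₁) - 2, -2·x₁·x₂ - 2·x₂]].
At the point, J = [[-1.500, -5.000], [9.65043, -2.000]].
det J = 51.252.

51.252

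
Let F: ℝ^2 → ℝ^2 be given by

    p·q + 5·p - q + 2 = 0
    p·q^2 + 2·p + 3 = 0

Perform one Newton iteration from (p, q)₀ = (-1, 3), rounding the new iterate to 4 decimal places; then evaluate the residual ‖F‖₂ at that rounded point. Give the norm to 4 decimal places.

12.7926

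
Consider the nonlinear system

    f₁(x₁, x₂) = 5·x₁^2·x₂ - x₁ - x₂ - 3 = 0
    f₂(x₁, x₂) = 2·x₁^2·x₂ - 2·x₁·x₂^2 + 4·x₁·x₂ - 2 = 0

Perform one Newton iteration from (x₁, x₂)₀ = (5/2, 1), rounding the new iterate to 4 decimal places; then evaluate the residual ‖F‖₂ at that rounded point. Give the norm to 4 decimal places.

At (5/2, 1): F = (24.7500, 15.5000).
Jacobian J = [[10·x₁·x₂ - 1, 5·x₁^2 - 1], [4·x₁·x₂ - 2·x₂^2 + 4·x₂, 2·x₁^2 - 4·x₁·x₂ + 4·x₁]].
At the point, J = [[24.0000, 30.2500], [12.0000, 12.5000]] (det J = -63.0000).
Solving J·Δ = −F gives Δ = (-2.5317, 1.1905).
Then the next iterate is (x₁, x₂)₁ = (-0.0317, 2.1905).
Re-evaluating at (-0.0317, 2.1905): F = (-5.147794, -1.969141), so ‖F‖₂ = 5.5116.

5.5116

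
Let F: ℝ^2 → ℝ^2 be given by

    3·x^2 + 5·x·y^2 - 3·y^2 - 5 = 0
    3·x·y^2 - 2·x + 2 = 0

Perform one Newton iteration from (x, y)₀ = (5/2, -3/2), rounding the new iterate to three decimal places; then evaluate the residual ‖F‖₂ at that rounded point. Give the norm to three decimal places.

9.857

At (5/2, -3/2): F = (35.125, 13.875).
Jacobian J = [[6·x + 5·y^2, 10·x·y - 6·y], [3·y^2 - 2, 6·x·y]].
At the point, J = [[26.250, -28.500], [4.750, -22.500]] (det J = -455.250).
Solving J·Δ = −F gives Δ = (-0.867, 0.434).
Then the next iterate is (x, y)₁ = (1.633, -1.066).
Re-evaluating at (1.633, -1.066): F = (8.86935, 4.30101), so ‖F‖₂ = 9.857.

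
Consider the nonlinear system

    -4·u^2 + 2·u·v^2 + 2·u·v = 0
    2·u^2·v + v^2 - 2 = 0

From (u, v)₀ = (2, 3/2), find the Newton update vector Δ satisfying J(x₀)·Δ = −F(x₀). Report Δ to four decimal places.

(-0.7250, -0.3227)

At (2, 3/2): F = (-1.0000, 12.2500).
Jacobian J = [[-8·u + 2·v^2 + 2·v, 4·u·v + 2·u], [4·u·v, 2·u^2 + 2·v]].
At the point, J = [[-8.5000, 16.0000], [12.0000, 11.0000]] (det J = -285.5000).
Solving J·Δ = −F gives Δ = (-0.7250, -0.3227).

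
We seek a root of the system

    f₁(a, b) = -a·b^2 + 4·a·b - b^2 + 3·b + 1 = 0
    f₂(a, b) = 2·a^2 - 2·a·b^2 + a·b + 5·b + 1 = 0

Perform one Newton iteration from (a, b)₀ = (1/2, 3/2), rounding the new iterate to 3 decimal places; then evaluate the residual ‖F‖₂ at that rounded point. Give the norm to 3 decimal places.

5.543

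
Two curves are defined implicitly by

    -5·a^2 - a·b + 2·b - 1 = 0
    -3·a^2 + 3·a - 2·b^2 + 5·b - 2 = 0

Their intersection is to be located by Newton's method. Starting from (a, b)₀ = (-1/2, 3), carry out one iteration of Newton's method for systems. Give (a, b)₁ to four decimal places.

At (-1/2, 3): F = (5.2500, -7.2500).
Jacobian J = [[-10·a - b, -a + 2], [-6·a + 3, -4·b + 5]].
At the point, J = [[2.0000, 2.5000], [6.0000, -7.0000]] (det J = -29.0000).
Solving J·Δ = −F gives Δ = (-0.6422, -1.5862).
Then the next iterate is (a, b)₁ = (-1.1422, 1.4138).

(-1.1422, 1.4138)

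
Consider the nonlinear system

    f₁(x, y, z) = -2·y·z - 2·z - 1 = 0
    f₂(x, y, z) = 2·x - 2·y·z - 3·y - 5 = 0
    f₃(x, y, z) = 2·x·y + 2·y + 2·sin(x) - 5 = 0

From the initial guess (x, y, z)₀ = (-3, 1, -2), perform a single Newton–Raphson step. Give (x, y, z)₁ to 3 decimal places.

(2.604, -1.293, -2.543)

At (-3, 1, -2): F = (7.000, -10.000, -9.28224).
Jacobian J = [[0, -2·z, -2·y - 2], [2, -2·z - 3, -2·y], [2·y + 2·cos(x), 2·x + 2, 0]].
At the point, J = [[0.000, 4.000, -4.000], [2.000, 1.000, -2.000], [0.02002, -4.000, 0.000]] (det J = 31.91994).
Solving J·Δ = −F gives Δ = (5.604, -2.293, -0.543).
Then the next iterate is (x, y, z)₁ = (2.604, -1.293, -2.543).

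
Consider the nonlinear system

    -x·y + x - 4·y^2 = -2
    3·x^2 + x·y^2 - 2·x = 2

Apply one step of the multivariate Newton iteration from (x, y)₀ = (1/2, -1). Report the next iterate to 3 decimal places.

(1.331, -1.088)

At (1/2, -1): F = (-1.000, -1.750).
Jacobian J = [[-y + 1, -x - 8·y], [6·x + y^2 - 2, 2·x·y]].
At the point, J = [[2.000, 7.500], [2.000, -1.000]] (det J = -17.000).
Solving J·Δ = −F gives Δ = (0.831, -0.088).
Then the next iterate is (x, y)₁ = (1.331, -1.088).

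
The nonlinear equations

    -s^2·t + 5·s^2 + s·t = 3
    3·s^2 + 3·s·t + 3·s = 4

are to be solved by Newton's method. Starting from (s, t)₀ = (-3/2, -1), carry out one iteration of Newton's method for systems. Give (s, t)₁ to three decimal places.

(-0.656, -2.077)

At (-3/2, -1): F = (12.000, 2.750).
Jacobian J = [[-2·s·t + 10·s + t, -s^2 + s], [6·s + 3·t + 3, 3·s]].
At the point, J = [[-19.000, -3.750], [-9.000, -4.500]] (det J = 51.750).
Solving J·Δ = −F gives Δ = (0.844, -1.077).
Then the next iterate is (s, t)₁ = (-0.656, -2.077).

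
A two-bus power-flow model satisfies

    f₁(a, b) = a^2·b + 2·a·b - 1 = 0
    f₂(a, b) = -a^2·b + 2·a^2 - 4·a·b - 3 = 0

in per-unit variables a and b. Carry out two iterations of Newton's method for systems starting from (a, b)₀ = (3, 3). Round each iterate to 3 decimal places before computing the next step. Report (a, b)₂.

(1.672, 0.589)

At (3, 3): F = (44.000, -48.000).
Jacobian J = [[2·a·b + 2·b, a^2 + 2·a], [-2·a·b + 4·a - 4·b, -a^2 - 4·a]].
At the point, J = [[24.000, 15.000], [-18.000, -21.000]] (det J = -234.000).
Solving J·Δ = −F gives Δ = (-0.872, -1.538).
Then the next iterate is (a, b)₁ = (2.128, 1.462).
Round to (2.128, 1.462) and repeat: F = (11.84277, -13.00827), J = [[9.14627, 8.78438], [-3.55827, -13.04038]].
Δ = (-0.456, -0.873), so (a, b)₂ = (1.672, 0.589).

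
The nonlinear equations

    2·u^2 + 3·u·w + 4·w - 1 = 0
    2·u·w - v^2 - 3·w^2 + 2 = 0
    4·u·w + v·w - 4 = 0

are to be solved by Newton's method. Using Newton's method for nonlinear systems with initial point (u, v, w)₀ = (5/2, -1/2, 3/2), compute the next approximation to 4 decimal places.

At (5/2, -1/2, 3/2): F = (28.7500, 2.5000, 10.2500).
Jacobian J = [[4·u + 3·w, 0, 3·u + 4], [2·w, -2·v, 2·u - 6·w], [4·w, w, 4·u + v]].
At the point, J = [[14.5000, 0.0000, 11.5000], [3.0000, 1.0000, -4.0000], [6.0000, 1.5000, 9.5000]] (det J = 207.5000).
Solving J·Δ = −F gives Δ = (-1.7873, 1.8765, -0.2464).
Then the next iterate is (u, v, w)₁ = (0.7127, 1.3765, 1.2536).

(0.7127, 1.3765, 1.2536)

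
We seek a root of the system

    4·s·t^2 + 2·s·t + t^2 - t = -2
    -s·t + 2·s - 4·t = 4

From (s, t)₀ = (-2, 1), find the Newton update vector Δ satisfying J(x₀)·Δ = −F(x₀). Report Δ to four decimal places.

(24.2857, 7.1429)

At (-2, 1): F = (-10.0000, -10.0000).
Jacobian J = [[4·t^2 + 2·t, 8·s·t + 2·s + 2·t - 1], [-t + 2, -s - 4]].
At the point, J = [[6.0000, -19.0000], [1.0000, -2.0000]] (det J = 7.0000).
Solving J·Δ = −F gives Δ = (24.2857, 7.1429).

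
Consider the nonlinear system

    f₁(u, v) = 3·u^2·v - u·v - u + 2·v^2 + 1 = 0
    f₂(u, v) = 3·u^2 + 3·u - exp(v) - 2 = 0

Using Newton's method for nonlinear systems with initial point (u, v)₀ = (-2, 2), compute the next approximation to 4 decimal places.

At (-2, 2): F = (39.0000, -3.389056).
Jacobian J = [[6·u·v - v - 1, 3·u^2 - u + 4·v], [6·u + 3, -exp(v)]].
At the point, J = [[-27.0000, 22.0000], [-9.0000, -7.389056]] (det J = 397.504515).
Solving J·Δ = −F gives Δ = (0.5374, -1.1132).
Then the next iterate is (u, v)₁ = (-1.4626, 0.8868).

(-1.4626, 0.8868)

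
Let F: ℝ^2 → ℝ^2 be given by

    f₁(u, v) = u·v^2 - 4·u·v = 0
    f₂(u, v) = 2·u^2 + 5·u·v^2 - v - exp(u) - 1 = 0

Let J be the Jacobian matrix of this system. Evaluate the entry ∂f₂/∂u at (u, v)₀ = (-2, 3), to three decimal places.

36.865

∂f₂/∂u = 4·u + 5·v^2 - exp(u).
At (-2, 3) this is 36.865.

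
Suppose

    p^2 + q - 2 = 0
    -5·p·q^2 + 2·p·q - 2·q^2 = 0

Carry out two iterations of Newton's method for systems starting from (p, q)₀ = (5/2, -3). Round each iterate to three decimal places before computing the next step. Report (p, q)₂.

At (5/2, -3): F = (1.250, -145.500).
Jacobian J = [[2·p, 1], [-5·q^2 + 2·q, -10·p·q + 2·p - 4·q]].
At the point, J = [[5.000, 1.000], [-51.000, 92.000]] (det J = 511.000).
Solving J·Δ = −F gives Δ = (-0.510, 1.299).
Then the next iterate is (p, q)₁ = (1.990, -1.701).
Round to (1.990, -1.701) and repeat: F = (0.25910, -41.34612), J = [[3.980, 1.000], [-17.86901, 44.63390]].
Δ = (-0.271, 0.818), so (p, q)₂ = (1.719, -0.883).

(1.719, -0.883)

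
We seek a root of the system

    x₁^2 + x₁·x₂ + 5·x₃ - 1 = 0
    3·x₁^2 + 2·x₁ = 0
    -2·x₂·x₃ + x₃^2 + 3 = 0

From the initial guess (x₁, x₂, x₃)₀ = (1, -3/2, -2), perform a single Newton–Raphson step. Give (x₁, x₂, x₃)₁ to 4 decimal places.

At (1, -3/2, -2): F = (-11.5000, 5.0000, 1.0000).
Jacobian J = [[2·x₁ + x₂, x₁, 5], [6·x₁ + 2, 0, 0], [0, -2·x₃, -2·x₂ + 2·x₃]].
At the point, J = [[0.5000, 1.0000, 5.0000], [8.0000, 0.0000, 0.0000], [0.0000, 4.0000, -1.0000]] (det J = 168.0000).
Solving J·Δ = −F gives Δ = (-0.6250, 0.3244, 2.2976).
Then the next iterate is (x₁, x₂, x₃)₁ = (0.3750, -1.1756, 0.2976).

(0.3750, -1.1756, 0.2976)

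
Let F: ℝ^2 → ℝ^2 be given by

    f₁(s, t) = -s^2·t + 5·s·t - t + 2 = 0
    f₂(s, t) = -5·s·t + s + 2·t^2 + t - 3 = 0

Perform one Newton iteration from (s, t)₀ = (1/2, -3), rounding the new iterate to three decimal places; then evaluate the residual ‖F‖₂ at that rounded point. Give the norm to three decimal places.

At (1/2, -3): F = (-1.750, 20.000).
Jacobian J = [[-2·s·t + 5·t, -s^2 + 5·s - 1], [-5·t + 1, -5·s + 4·t + 1]].
At the point, J = [[-12.000, 1.250], [16.000, -13.500]] (det J = 142.000).
Solving J·Δ = −F gives Δ = (0.010, 1.493).
Then the next iterate is (s, t)₁ = (0.510, -1.507).
Re-evaluating at (0.510, -1.507): F = (0.05612, 4.38795), so ‖F‖₂ = 4.388.

4.388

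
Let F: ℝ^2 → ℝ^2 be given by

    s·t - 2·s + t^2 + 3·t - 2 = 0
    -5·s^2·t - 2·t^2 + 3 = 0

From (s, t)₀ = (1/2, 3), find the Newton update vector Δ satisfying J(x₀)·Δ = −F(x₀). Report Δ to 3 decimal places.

(0.313, -1.770)

At (1/2, 3): F = (16.500, -18.750).
Jacobian J = [[t - 2, s + 2·t + 3], [-10·s·t, -5·s^2 - 4·t]].
At the point, J = [[1.000, 9.500], [-15.000, -13.250]] (det J = 129.250).
Solving J·Δ = −F gives Δ = (0.313, -1.770).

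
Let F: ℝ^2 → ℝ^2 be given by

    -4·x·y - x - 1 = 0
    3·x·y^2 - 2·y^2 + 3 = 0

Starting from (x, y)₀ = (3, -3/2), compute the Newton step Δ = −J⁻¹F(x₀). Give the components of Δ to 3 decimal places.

(-2.875, -0.031)

At (3, -3/2): F = (14.000, 18.750).
Jacobian J = [[-4·y - 1, -4·x], [3·y^2, 6·x·y - 4·y]].
At the point, J = [[5.000, -12.000], [6.750, -21.000]] (det J = -24.000).
Solving J·Δ = −F gives Δ = (-2.875, -0.031).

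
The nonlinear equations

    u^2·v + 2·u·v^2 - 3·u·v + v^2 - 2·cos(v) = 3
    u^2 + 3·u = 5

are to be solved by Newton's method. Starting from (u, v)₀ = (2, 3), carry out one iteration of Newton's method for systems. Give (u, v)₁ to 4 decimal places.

At (2, 3): F = (37.979985, 5.0000).
Jacobian J = [[2·u·v + 2·v^2 - 3·v, u^2 + 4·u·v - 3·u + 2·v + 2·sin(v)], [2·u + 3, 0]].
At the point, J = [[21.0000, 28.282240], [7.0000, 0.0000]] (det J = -197.975680).
Solving J·Δ = −F gives Δ = (-0.7143, -0.8125).
Then the next iterate is (u, v)₁ = (1.2857, 2.1875).

(1.2857, 2.1875)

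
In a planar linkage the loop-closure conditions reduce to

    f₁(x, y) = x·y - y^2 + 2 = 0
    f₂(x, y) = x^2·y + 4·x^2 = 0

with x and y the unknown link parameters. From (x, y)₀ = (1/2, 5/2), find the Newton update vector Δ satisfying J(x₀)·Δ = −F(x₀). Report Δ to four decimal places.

At (1/2, 5/2): F = (-3.0000, 1.6250).
Jacobian J = [[y, x - 2·y], [2·x·y + 8·x, x^2]].
At the point, J = [[2.5000, -4.5000], [6.5000, 0.2500]] (det J = 29.8750).
Solving J·Δ = −F gives Δ = (-0.2197, -0.7887).

(-0.2197, -0.7887)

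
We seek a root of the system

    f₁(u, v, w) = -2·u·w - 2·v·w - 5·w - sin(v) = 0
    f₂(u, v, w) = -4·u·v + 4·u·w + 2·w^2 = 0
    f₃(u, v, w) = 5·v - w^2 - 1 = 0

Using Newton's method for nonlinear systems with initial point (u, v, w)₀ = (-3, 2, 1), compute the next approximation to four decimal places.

At (-3, 2, 1): F = (-3.909297, 14.0000, 8.0000).
Jacobian J = [[-2·w, -2·w - cos(v), -2·u - 2·v - 5], [-4·v + 4·w, -4·u, 4·u + 4·w], [0, 5, -2·w]].
At the point, J = [[-2.0000, -1.583853, -3.0000], [-4.0000, 12.0000, -8.0000], [0.0000, 5.0000, -2.0000]] (det J = 40.670825).
Solving J·Δ = −F gives Δ = (-1.7819, -1.3591, 0.6023).
Then the next iterate is (u, v, w)₁ = (-4.7819, 0.6409, 1.6023).

(-4.7819, 0.6409, 1.6023)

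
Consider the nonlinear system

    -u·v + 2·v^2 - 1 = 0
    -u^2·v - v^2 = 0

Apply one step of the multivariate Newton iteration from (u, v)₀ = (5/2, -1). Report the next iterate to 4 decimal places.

(1.8186, -0.5664)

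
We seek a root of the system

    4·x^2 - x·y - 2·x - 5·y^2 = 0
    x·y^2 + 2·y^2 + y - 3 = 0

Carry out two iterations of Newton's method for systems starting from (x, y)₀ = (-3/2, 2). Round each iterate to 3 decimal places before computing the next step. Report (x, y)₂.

At (-3/2, 2): F = (-5.000, 1.000).
Jacobian J = [[8·x - y - 2, -x - 10·y], [y^2, 2·x·y + 4·y + 1]].
At the point, J = [[-16.000, -18.500], [4.000, 3.000]] (det J = 26.000).
Solving J·Δ = −F gives Δ = (-0.135, -0.154).
Then the next iterate is (x, y)₁ = (-1.635, 1.846).
Round to (-1.635, 1.846) and repeat: F = (-0.05747, 0.08982), J = [[-16.926, -16.825], [3.40772, 2.34758]].
Δ = (-0.078, 0.075), so (x, y)₂ = (-1.713, 1.921).

(-1.713, 1.921)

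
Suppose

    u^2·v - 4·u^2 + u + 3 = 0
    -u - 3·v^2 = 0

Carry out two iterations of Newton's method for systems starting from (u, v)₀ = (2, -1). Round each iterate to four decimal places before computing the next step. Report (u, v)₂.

(1.1768, 0.5829)

At (2, -1): F = (-15.0000, -5.0000).
Jacobian J = [[2·u·v - 8·u + 1, u^2], [-1, -6·v]].
At the point, J = [[-19.0000, 4.0000], [-1.0000, 6.0000]] (det J = -110.0000).
Solving J·Δ = −F gives Δ = (-0.6364, 0.7273).
Then the next iterate is (u, v)₁ = (1.3636, -0.2727).
Round to (1.3636, -0.2727) and repeat: F = (-3.581080, -1.586696), J = [[-10.652507, 1.859405], [-1.0000, 1.6362]].
Δ = (-0.1868, 0.8556), so (u, v)₂ = (1.1768, 0.5829).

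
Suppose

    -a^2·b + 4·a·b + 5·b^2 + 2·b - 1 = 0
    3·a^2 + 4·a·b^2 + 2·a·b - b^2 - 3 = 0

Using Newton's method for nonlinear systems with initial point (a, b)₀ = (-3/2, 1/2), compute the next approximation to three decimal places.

(-0.829, 0.080)

At (-3/2, 1/2): F = (-2.875, 0.500).
Jacobian J = [[-2·a·b + 4·b, -a^2 + 4·a + 10·b + 2], [6·a + 4·b^2 + 2·b, 8·a·b + 2·a - 2·b]].
At the point, J = [[3.500, -1.250], [-7.000, -10.000]] (det J = -43.750).
Solving J·Δ = −F gives Δ = (0.671, -0.420).
Then the next iterate is (a, b)₁ = (-0.829, 0.080).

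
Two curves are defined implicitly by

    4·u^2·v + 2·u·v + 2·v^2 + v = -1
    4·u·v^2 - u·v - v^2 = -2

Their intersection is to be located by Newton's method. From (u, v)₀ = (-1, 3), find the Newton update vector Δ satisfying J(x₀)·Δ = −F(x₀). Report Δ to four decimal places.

At (-1, 3): F = (28.0000, -40.0000).
Jacobian J = [[8·u·v + 2·v, 4·u^2 + 2·u + 4·v + 1], [4·v^2 - v, 8·u·v - u - 2·v]].
At the point, J = [[-18.0000, 15.0000], [33.0000, -29.0000]] (det J = 27.0000).
Solving J·Δ = −F gives Δ = (7.8519, 7.5556).

(7.8519, 7.5556)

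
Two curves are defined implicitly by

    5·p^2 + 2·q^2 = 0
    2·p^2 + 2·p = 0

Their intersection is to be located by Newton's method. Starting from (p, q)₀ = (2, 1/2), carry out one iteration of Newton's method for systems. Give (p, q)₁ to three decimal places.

At (2, 1/2): F = (20.500, 12.000).
Jacobian J = [[10·p, 4·q], [4·p + 2, 0]].
At the point, J = [[20.000, 2.000], [10.000, 0.000]] (det J = -20.000).
Solving J·Δ = −F gives Δ = (-1.200, 1.750).
Then the next iterate is (p, q)₁ = (0.800, 2.250).

(0.800, 2.250)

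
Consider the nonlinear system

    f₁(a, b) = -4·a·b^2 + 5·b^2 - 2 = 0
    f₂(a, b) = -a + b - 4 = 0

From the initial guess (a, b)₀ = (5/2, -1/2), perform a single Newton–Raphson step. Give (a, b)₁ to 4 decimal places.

(-5.4375, -1.4375)

At (5/2, -1/2): F = (-3.2500, -7.0000).
Jacobian J = [[-4·b^2, -8·a·b + 10·b], [-1, 1]].
At the point, J = [[-1.0000, 5.0000], [-1.0000, 1.0000]] (det J = 4.0000).
Solving J·Δ = −F gives Δ = (-7.9375, -0.9375).
Then the next iterate is (a, b)₁ = (-5.4375, -1.4375).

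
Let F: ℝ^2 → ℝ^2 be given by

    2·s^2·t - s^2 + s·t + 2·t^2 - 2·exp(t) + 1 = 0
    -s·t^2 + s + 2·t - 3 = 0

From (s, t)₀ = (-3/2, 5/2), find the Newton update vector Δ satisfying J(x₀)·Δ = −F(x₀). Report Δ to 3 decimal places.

(0.393, -0.822)

At (-3/2, 5/2): F = (-5.61499, 9.875).
Jacobian J = [[4·s·t - 2·s + t, 2·s^2 + s + 4·t - 2·exp(t)], [-t^2 + 1, -2·s·t + 2]].
At the point, J = [[-9.500, -11.36499], [-5.250, 9.500]] (det J = -149.91619).
Solving J·Δ = −F gives Δ = (0.393, -0.822).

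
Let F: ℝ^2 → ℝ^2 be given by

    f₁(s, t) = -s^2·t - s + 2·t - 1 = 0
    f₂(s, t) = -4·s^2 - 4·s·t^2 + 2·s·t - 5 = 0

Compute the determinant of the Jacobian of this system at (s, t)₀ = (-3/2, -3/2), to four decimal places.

115.5000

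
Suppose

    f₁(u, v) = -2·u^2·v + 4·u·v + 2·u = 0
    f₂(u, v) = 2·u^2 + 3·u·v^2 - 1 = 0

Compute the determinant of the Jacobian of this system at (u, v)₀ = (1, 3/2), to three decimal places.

-3.500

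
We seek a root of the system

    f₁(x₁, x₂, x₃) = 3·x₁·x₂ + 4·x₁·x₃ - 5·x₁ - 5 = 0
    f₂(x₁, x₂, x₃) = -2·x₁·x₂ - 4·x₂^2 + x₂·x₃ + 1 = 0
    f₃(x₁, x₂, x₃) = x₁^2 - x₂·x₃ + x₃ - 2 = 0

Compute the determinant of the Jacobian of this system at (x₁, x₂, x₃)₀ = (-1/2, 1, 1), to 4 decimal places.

J = [[3·x₂ + 4·x₃ - 5, 3·x₁, 4·x₁], [-2·x₂, -2·x₁ - 8·x₂ + x₃, x₂], [2·x₁, -x₃, -x₂ + 1]].
At the point, J = [[2.0000, -1.5000, -2.0000], [-2.0000, -6.0000, 1.0000], [-1.0000, -1.0000, 0.0000]].
det J = 11.5000.

11.5000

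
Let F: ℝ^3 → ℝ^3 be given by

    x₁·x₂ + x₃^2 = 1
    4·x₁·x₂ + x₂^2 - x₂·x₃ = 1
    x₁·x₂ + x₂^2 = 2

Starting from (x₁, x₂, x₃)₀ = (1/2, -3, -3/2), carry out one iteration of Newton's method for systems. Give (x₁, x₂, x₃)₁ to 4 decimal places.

(0.1585, -1.8137, -1.0441)

At (1/2, -3, -3/2): F = (-0.2500, -2.5000, 5.5000).
Jacobian J = [[x₂, x₁, 2·x₃], [4·x₂, 4·x₁ + 2·x₂ - x₃, -x₂], [x₂, x₁ + 2·x₂, 0]].
At the point, J = [[-3.0000, 0.5000, -3.0000], [-12.0000, -2.5000, 3.0000], [-3.0000, -5.5000, 0.0000]] (det J = -229.5000).
Solving J·Δ = −F gives Δ = (-0.3415, 1.1863, 0.4559).
Then the next iterate is (x₁, x₂, x₃)₁ = (0.1585, -1.8137, -1.0441).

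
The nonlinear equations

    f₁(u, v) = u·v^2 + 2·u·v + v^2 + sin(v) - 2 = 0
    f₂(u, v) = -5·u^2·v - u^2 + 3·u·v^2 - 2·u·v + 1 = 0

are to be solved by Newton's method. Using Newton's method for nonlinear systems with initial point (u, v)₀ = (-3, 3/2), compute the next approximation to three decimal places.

(-2.747, 0.396)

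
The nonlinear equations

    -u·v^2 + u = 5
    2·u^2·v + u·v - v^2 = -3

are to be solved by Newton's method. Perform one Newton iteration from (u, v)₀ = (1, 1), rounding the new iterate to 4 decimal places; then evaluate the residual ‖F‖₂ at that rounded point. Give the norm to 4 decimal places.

5.6748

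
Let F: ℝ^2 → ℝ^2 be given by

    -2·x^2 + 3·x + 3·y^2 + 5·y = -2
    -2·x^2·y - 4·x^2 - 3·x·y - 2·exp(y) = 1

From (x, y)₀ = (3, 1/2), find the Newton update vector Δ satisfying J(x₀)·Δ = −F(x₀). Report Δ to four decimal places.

At (3, 1/2): F = (-3.7500, -53.797443).
Jacobian J = [[-4·x + 3, 6·y + 5], [-4·x·y - 8·x - 3·y, -2·x^2 - 3·x - 2·exp(y)]].
At the point, J = [[-9.0000, 8.0000], [-31.5000, -30.297443]] (det J = 524.676983).
Solving J·Δ = −F gives Δ = (-1.0368, -0.6977).

(-1.0368, -0.6977)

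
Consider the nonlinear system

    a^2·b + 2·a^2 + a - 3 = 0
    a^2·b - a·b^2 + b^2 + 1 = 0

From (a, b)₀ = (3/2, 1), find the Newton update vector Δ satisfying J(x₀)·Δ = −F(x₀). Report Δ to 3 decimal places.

(-0.047, -2.125)

At (3/2, 1): F = (5.250, 2.750).
Jacobian J = [[2·a·b + 4·a + 1, a^2], [2·a·b - b^2, a^2 - 2·a·b + 2·b]].
At the point, J = [[10.000, 2.250], [2.000, 1.250]] (det J = 8.000).
Solving J·Δ = −F gives Δ = (-0.047, -2.125).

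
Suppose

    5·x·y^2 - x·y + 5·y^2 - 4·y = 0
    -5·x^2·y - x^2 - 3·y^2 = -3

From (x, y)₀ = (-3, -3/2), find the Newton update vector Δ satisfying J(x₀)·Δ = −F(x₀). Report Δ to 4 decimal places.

(1.2377, 0.1800)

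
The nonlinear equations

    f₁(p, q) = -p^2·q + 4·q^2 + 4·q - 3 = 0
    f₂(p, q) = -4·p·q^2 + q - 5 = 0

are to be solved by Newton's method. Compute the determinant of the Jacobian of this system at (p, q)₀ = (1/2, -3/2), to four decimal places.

-63.7500

J = [[-2·p·q, -p^2 + 8·q + 4], [-4·q^2, -8·p·q + 1]].
At the point, J = [[1.5000, -8.2500], [-9.0000, 7.0000]].
det J = -63.7500.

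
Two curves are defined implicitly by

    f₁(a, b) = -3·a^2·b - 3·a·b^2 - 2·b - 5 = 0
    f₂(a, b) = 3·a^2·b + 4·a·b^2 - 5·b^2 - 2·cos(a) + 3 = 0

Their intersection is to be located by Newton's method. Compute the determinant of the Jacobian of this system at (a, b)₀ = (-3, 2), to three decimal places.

-842.024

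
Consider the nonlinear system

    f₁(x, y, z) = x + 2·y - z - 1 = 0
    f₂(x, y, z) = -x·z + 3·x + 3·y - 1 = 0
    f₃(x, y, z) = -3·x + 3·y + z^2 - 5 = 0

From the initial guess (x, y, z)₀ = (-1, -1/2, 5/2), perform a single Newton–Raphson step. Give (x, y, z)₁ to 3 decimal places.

At (-1, -1/2, 5/2): F = (-5.500, -3.000, 2.750).
Jacobian J = [[1, 2, -1], [-z + 3, 3, -x], [-3, 3, 2·z]].
At the point, J = [[1.000, 2.000, -1.000], [0.500, 3.000, 1.000], [-3.000, 3.000, 5.000]] (det J = -9.500).
Solving J·Δ = −F gives Δ = (-1.395, 2.118, -2.658).
Then the next iterate is (x, y, z)₁ = (-2.395, 1.618, -0.158).

(-2.395, 1.618, -0.158)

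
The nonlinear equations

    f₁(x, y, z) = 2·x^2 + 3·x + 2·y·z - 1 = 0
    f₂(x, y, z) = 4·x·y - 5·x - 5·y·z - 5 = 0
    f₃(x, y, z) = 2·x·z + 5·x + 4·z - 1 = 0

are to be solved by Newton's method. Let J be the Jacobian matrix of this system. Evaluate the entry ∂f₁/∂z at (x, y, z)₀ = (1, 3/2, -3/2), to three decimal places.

∂f₁/∂z = 2·y.
At (1, 3/2, -3/2) this is 3.000.

3.000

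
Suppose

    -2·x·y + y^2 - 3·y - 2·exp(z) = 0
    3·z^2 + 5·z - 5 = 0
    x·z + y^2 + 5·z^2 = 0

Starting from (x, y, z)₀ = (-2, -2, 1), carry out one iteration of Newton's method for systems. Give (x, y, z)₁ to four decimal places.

(-0.2869, -0.3672, 0.7273)

At (-2, -2, 1): F = (-3.436564, 3.0000, 7.0000).
Jacobian J = [[-2·y, -2·x + 2·y - 3, -2·exp(z)], [0, 0, 6·z + 5], [z, 2·y, x + 10·z]].
At the point, J = [[4.0000, -3.0000, -5.436564], [0.0000, 0.0000, 11.0000], [1.0000, -4.0000, 8.0000]] (det J = 143.0000).
Solving J·Δ = −F gives Δ = (1.7131, 1.6328, -0.2727).
Then the next iterate is (x, y, z)₁ = (-0.2869, -0.3672, 0.7273).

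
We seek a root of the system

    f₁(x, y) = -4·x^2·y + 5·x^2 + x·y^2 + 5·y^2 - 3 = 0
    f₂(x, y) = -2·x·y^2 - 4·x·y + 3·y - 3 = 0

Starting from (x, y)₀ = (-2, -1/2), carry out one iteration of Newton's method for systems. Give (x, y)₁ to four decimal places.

(-1.7722, 0.5226)

At (-2, -1/2): F = (25.7500, -7.5000).
Jacobian J = [[-8·x·y + 10·x + y^2, -4·x^2 + 2·x·y + 10·y], [-2·y^2 - 4·y, -4·x·y - 4·x + 3]].
At the point, J = [[-27.7500, -19.0000], [1.5000, 7.0000]] (det J = -165.7500).
Solving J·Δ = −F gives Δ = (0.2278, 1.0226).
Then the next iterate is (x, y)₁ = (-1.7722, 0.5226).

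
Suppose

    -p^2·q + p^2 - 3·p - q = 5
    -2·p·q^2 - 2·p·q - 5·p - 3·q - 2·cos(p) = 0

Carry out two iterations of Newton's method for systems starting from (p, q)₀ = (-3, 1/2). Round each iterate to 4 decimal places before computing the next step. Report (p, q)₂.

(1.8022, -8.7494)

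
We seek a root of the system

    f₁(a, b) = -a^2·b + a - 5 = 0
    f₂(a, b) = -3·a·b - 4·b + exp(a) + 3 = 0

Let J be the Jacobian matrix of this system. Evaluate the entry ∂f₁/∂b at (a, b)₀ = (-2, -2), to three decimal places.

∂f₁/∂b = -a^2.
At (-2, -2) this is -4.000.

-4.000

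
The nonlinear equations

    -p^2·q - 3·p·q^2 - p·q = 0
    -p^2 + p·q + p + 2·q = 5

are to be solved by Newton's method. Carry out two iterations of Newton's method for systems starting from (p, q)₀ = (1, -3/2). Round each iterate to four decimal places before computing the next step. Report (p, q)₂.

At (1, -3/2): F = (-3.7500, -9.5000).
Jacobian J = [[-2·p·q - 3·q^2 - q, -p^2 - 6·p·q - p], [-2·p + q + 1, p + 2]].
At the point, J = [[-2.2500, 7.0000], [-2.5000, 3.0000]] (det J = 10.7500).
Solving J·Δ = −F gives Δ = (-5.1395, -1.1163).
Then the next iterate is (p, q)₁ = (-4.1395, -2.6163).
Round to (-4.1395, -2.6163) and repeat: F = (119.006282, -20.677386), J = [[-39.579125, -77.977003], [6.6627, -2.1395]].
Δ = (3.0899, -0.0422), so (p, q)₂ = (-1.0496, -2.6585).

(-1.0496, -2.6585)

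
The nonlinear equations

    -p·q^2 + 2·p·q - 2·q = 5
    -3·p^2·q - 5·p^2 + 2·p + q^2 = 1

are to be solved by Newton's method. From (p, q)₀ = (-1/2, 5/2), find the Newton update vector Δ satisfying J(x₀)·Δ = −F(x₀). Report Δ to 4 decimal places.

(20.2742, -69.4355)

At (-1/2, 5/2): F = (-9.3750, 1.1250).
Jacobian J = [[-q^2 + 2·q, -2·p·q + 2·p - 2], [-6·p·q - 10·p + 2, -3·p^2 + 2·q]].
At the point, J = [[-1.2500, -0.5000], [14.5000, 4.2500]] (det J = 1.9375).
Solving J·Δ = −F gives Δ = (20.2742, -69.4355).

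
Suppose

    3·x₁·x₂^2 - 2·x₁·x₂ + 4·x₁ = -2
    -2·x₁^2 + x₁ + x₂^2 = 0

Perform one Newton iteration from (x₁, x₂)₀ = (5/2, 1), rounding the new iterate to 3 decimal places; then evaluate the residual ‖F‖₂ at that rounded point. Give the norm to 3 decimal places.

7.254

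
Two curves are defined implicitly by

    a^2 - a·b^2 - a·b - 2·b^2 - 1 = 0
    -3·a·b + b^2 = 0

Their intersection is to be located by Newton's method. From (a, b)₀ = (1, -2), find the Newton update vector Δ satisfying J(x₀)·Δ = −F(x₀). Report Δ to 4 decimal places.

(-0.6061, 0.9091)

At (1, -2): F = (-10.0000, 10.0000).
Jacobian J = [[2·a - b^2 - b, -2·a·b - a - 4·b], [-3·b, -3·a + 2·b]].
At the point, J = [[0.0000, 11.0000], [6.0000, -7.0000]] (det J = -66.0000).
Solving J·Δ = −F gives Δ = (-0.6061, 0.9091).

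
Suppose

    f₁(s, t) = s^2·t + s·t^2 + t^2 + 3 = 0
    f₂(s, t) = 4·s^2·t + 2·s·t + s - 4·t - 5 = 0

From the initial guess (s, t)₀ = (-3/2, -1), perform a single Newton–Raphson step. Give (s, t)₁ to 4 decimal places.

At (-3/2, -1): F = (0.2500, -8.5000).
Jacobian J = [[2·s·t + t^2, s^2 + 2·s·t + 2·t], [8·s·t + 2·t + 1, 4·s^2 + 2·s - 4]].
At the point, J = [[4.0000, 3.2500], [11.0000, 2.0000]] (det J = -27.7500).
Solving J·Δ = −F gives Δ = (1.0135, -1.3243).
Then the next iterate is (s, t)₁ = (-0.4865, -2.3243).

(-0.4865, -2.3243)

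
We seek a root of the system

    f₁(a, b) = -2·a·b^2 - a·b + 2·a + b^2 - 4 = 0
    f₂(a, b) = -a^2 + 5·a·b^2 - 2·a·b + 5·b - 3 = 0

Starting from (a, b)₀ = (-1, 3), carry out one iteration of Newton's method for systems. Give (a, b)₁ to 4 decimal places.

At (-1, 3): F = (24.0000, -28.0000).
Jacobian J = [[-2·b^2 - b + 2, -4·a·b - a + 2·b], [-2·a + 5·b^2 - 2·b, 10·a·b - 2·a + 5]].
At the point, J = [[-19.0000, 19.0000], [41.0000, -23.0000]] (det J = -342.0000).
Solving J·Δ = −F gives Δ = (-0.0585, -1.3216).
Then the next iterate is (a, b)₁ = (-1.0585, 1.6784).

(-1.0585, 1.6784)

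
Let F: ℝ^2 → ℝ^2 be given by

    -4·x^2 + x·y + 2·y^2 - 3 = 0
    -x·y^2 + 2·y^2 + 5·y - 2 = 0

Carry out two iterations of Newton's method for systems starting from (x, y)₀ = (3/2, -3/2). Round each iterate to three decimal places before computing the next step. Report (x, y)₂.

At (3/2, -3/2): F = (-9.750, -8.375).
Jacobian J = [[-8·x + y, x + 4·y], [-y^2, -2·x·y + 4·y + 5]].
At the point, J = [[-13.500, -4.500], [-2.250, 3.500]] (det J = -57.375).
Solving J·Δ = −F gives Δ = (-1.252, 1.588).
Then the next iterate is (x, y)₁ = (0.248, 0.088).
Round to (0.248, 0.088) and repeat: F = (-3.20870, -1.54643), J = [[-1.896, 0.600], [-0.00774, 5.30835]].
Δ = (-1.601, 0.289), so (x, y)₂ = (-1.353, 0.377).

(-1.353, 0.377)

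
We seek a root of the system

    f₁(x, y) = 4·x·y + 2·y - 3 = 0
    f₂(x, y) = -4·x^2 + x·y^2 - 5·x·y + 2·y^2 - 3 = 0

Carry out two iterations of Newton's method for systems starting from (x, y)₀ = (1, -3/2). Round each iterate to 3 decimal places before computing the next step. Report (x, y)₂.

(0.061, -8.515)

At (1, -3/2): F = (-12.000, 7.250).
Jacobian J = [[4·y, 4·x + 2], [-8·x + y^2 - 5·y, 2·x·y - 5·x + 4·y]].
At the point, J = [[-6.000, 6.000], [1.750, -14.000]] (det J = 73.500).
Solving J·Δ = −F gives Δ = (-1.694, 0.306).
Then the next iterate is (x, y)₁ = (-0.694, -1.194).
Round to (-0.694, -1.194) and repeat: F = (-2.07346, -7.20784), J = [[-4.776, -0.776], [12.94764, 0.35127]].
Δ = (0.755, -7.321), so (x, y)₂ = (0.061, -8.515).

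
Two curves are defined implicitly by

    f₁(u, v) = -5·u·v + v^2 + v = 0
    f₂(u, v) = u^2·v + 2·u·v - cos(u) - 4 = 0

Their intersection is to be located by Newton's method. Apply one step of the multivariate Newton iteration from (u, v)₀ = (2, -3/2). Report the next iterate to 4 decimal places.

At (2, -3/2): F = (15.7500, -15.583853).
Jacobian J = [[-5·v, -5·u + 2·v + 1], [2·u·v + 2·v + sin(u), u^2 + 2·u]].
At the point, J = [[7.5000, -12.0000], [-8.090703, 8.0000]] (det J = -37.088431).
Solving J·Δ = −F gives Δ = (-1.6449, 0.2844).
Then the next iterate is (u, v)₁ = (0.3551, -1.2156).

(0.3551, -1.2156)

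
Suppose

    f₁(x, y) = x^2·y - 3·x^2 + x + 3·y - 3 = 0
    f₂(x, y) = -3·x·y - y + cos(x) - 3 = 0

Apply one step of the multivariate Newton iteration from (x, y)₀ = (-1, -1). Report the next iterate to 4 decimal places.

At (-1, -1): F = (-11.0000, -4.459698).
Jacobian J = [[2·x·y - 6·x + 1, x^2 + 3], [-3·y - sin(x), -3·x - 1]].
At the point, J = [[9.0000, 4.0000], [3.841471, 2.0000]] (det J = 2.634116).
Solving J·Δ = −F gives Δ = (1.5797, -0.8044).
Then the next iterate is (x, y)₁ = (0.5797, -1.8044).

(0.5797, -1.8044)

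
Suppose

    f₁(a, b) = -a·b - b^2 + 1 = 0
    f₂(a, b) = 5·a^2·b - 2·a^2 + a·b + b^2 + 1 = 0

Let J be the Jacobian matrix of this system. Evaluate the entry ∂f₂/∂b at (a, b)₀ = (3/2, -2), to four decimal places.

∂f₂/∂b = 5·a^2 + a + 2·b.
At (3/2, -2) this is 8.7500.

8.7500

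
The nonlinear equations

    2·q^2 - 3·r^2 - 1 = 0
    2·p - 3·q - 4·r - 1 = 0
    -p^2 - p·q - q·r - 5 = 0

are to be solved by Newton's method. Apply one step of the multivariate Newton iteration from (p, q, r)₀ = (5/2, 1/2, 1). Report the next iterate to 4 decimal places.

At (5/2, 1/2, 1): F = (-3.5000, -1.5000, -13.0000).
Jacobian J = [[0, 4·q, -6·r], [2, -3, -4], [-2·p - q, -p - r, -q]].
At the point, J = [[0.0000, 2.0000, -6.0000], [2.0000, -3.0000, -4.0000], [-5.5000, -3.5000, -0.5000]] (det J = 187.0000).
Solving J·Δ = −F gives Δ = (-1.8650, -0.6684, -0.8061).
Then the next iterate is (p, q, r)₁ = (0.6350, -0.1684, 0.1939).

(0.6350, -0.1684, 0.1939)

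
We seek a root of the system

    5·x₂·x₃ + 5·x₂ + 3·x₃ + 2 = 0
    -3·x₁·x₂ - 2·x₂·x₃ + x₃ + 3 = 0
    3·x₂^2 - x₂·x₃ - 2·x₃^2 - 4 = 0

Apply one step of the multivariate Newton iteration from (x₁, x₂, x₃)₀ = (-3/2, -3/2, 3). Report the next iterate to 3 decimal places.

At (-3/2, -3/2, 3): F = (-19.000, 8.250, -10.750).
Jacobian J = [[0, 5·x₃ + 5, 5·x₂ + 3], [-3·x₂, -3·x₁ - 2·x₃, -2·x₂ + 1], [0, 6·x₂ - x₃, -x₂ - 4·x₃]].
At the point, J = [[0.000, 20.000, -4.500], [4.500, -1.500, 4.000], [0.000, -12.000, -10.500]] (det J = 1188.000).
Solving J·Δ = −F gives Δ = (-0.151, 0.572, -1.678).
Then the next iterate is (x₁, x₂, x₃)₁ = (-1.651, -0.928, 1.322).

(-1.651, -0.928, 1.322)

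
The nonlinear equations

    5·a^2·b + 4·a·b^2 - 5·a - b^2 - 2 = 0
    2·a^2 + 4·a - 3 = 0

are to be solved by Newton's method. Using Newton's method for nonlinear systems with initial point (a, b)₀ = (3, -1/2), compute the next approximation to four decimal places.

(1.3125, -0.3621)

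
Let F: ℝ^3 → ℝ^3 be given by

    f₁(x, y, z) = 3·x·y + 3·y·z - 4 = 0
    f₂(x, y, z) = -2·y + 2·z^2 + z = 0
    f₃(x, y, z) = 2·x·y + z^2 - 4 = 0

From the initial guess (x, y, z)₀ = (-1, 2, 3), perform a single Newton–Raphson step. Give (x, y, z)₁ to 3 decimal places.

(0.383, 0.779, 1.505)

At (-1, 2, 3): F = (8.000, 17.000, 1.000).
Jacobian J = [[3·y, 3·x + 3·z, 3·y], [0, -2, 4·z + 1], [2·y, 2·x, 2·z]].
At the point, J = [[6.000, 6.000, 6.000], [0.000, -2.000, 13.000], [4.000, -2.000, 6.000]] (det J = 444.000).
Solving J·Δ = −F gives Δ = (1.383, -1.221, -1.495).
Then the next iterate is (x, y, z)₁ = (0.383, 0.779, 1.505).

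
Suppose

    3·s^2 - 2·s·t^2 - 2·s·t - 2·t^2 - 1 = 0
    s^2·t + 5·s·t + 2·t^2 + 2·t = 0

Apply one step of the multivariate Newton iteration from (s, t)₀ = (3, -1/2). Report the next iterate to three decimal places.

At (3, -1/2): F = (27.000, -12.500).
Jacobian J = [[6·s - 2·t^2 - 2·t, -4·s·t - 2·s - 4·t], [2·s·t + 5·t, s^2 + 5·s + 4·t + 2]].
At the point, J = [[18.500, 2.000], [-5.500, 24.000]] (det J = 455.000).
Solving J·Δ = −F gives Δ = (-1.479, 0.182).
Then the next iterate is (s, t)₁ = (1.521, -0.318).

(1.521, -0.318)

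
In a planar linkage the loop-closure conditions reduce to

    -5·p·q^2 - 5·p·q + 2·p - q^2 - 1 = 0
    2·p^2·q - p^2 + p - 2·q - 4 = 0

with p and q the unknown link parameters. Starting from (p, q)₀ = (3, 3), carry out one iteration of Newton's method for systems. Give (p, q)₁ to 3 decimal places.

At (3, 3): F = (-184.000, 38.000).
Jacobian J = [[-5·q^2 - 5·q + 2, -10·p·q - 5·p - 2·q], [4·p·q - 2·p + 1, 2·p^2 - 2]].
At the point, J = [[-58.000, -111.000], [31.000, 16.000]] (det J = 2513.000).
Solving J·Δ = −F gives Δ = (-0.507, -1.393).
Then the next iterate is (p, q)₁ = (2.493, 1.607).

(2.493, 1.607)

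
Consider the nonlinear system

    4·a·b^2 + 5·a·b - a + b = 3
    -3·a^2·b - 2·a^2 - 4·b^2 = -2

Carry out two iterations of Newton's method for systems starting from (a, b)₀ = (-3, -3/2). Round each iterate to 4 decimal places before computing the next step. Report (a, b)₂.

(-1.7822, -1.0438)

At (-3, -3/2): F = (-6.0000, 15.5000).
Jacobian J = [[4·b^2 + 5·b - 1, 8·a·b + 5·a + 1], [-6·a·b - 4·a, -3·a^2 - 8·b]].
At the point, J = [[0.5000, 22.0000], [-15.0000, -15.0000]] (det J = 322.5000).
Solving J·Δ = −F gives Δ = (0.7783, 0.2550).
Then the next iterate is (a, b)₁ = (-2.2217, -1.2450).
Round to (-2.2217, -1.2450) and repeat: F = (-1.967980, 4.363775), J = [[-1.0249, 12.019632], [-7.709299, -4.847853]].
Δ = (0.4395, 0.2012), so (a, b)₂ = (-1.7822, -1.0438).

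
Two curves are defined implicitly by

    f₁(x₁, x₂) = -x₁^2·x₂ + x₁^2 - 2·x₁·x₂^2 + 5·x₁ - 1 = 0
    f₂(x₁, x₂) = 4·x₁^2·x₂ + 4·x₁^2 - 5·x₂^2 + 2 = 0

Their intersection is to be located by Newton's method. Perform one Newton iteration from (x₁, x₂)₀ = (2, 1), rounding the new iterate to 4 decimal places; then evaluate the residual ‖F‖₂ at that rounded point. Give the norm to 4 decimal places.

4.9505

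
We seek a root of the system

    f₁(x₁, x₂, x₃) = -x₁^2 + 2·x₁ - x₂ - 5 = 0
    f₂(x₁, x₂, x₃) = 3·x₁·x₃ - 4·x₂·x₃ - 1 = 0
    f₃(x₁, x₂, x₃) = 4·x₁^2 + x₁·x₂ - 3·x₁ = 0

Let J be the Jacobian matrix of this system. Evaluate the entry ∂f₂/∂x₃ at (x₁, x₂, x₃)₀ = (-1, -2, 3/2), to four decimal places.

5.0000

∂f₂/∂x₃ = 3·x₁ - 4·x₂.
At (-1, -2, 3/2) this is 5.0000.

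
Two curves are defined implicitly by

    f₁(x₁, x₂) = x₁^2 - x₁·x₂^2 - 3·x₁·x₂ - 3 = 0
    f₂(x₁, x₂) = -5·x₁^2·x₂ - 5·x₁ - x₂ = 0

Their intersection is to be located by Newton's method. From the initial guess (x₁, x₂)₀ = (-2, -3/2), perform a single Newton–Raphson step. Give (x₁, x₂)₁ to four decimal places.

At (-2, -3/2): F = (-3.5000, 41.5000).
Jacobian J = [[2·x₁ - x₂^2 - 3·x₂, -2·x₁·x₂ - 3·x₁], [-10·x₁·x₂ - 5, -5·x₁^2 - 1]].
At the point, J = [[-1.7500, 0.0000], [-35.0000, -21.0000]] (det J = 36.7500).
Solving J·Δ = −F gives Δ = (-2.0000, 5.3095).
Then the next iterate is (x₁, x₂)₁ = (-4.0000, 3.8095).

(-4.0000, 3.8095)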